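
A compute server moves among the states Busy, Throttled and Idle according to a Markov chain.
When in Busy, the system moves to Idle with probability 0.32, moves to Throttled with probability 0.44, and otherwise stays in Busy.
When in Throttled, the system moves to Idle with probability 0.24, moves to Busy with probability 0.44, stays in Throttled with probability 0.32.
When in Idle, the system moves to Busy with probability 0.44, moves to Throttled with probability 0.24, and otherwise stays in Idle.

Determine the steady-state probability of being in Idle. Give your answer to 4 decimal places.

0.2928

Let the stationary distribution be π with π = πP and π_1 + π_2 + π_3 = 1.
π_1 = 0.24·π_1 + 0.44·π_2 + 0.44·π_3
π_2 = 0.44·π_1 + 0.32·π_2 + 0.24·π_3
Solving with the normalization constraint gives π = (0.3667, 0.3406, 0.2928).
So the stationary probability of Idle is 0.2928.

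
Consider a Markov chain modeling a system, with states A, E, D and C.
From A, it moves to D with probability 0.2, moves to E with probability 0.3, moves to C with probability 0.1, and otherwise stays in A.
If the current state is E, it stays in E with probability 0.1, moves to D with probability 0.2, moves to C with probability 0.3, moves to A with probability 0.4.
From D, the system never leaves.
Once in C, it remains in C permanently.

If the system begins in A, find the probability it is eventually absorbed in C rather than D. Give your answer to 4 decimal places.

0.4286

Let h(s) be the probability of absorption at C starting from transient state s. Then h(C) = 1 and h(D) = 0. By first-step analysis:
h(A) = 0.4·h(A) + 0.3·h(E) + 0.2·0 + 0.1·1
h(E) = 0.4·h(A) + 0.1·h(E) + 0.2·0 + 0.3·1
Solving: h(A) = 0.4286, h(E) = 0.5238.
Starting from A, the probability is 0.4286.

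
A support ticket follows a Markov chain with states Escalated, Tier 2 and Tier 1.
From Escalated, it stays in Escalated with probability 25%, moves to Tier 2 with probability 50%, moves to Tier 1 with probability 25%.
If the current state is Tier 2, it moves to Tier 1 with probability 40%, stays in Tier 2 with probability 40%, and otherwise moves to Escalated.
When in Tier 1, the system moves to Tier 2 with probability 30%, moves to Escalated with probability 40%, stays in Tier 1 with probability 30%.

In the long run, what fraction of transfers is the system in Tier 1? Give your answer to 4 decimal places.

Let the stationary distribution be π with π = πP and π_1 + π_2 + π_3 = 1.
π_1 = 0.25·π_1 + 0.2·π_2 + 0.4·π_3
π_2 = 0.5·π_1 + 0.4·π_2 + 0.3·π_3
Solving with the normalization constraint gives π = (0.2791, 0.3953, 0.3256).
So the stationary probability of Tier 1 is 0.3256.

0.3256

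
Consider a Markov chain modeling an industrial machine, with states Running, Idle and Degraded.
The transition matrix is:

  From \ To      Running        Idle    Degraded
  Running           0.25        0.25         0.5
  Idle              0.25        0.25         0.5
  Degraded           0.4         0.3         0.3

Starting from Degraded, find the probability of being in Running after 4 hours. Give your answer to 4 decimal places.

0.3118

Propagate the distribution vector 4 hours from Degraded.
After 0 hours: (0.0000, 0.0000, 1.0000)
After 1 hour: (0.4000, 0.3000, 0.3000)
After 2 hours: (0.2950, 0.2650, 0.4400)
After 3 hours: (0.3160, 0.2720, 0.4120)
After 4 hours: (0.3118, 0.2706, 0.4176)
P(in Running after 4 hours) = 0.3118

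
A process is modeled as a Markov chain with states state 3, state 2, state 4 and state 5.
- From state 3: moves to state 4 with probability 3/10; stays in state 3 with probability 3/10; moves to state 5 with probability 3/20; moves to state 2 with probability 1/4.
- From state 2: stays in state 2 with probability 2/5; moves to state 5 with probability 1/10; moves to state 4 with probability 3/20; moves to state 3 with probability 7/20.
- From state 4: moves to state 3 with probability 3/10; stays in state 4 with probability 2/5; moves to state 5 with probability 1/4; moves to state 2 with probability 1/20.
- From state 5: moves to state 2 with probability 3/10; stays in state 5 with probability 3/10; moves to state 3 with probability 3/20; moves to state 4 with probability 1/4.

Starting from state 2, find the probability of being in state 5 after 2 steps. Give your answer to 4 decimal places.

0.1600

Propagate the distribution vector 2 steps from state 2.
After 0 steps: (0.0000, 1.0000, 0.0000, 0.0000)
After 1 step: (0.3500, 0.4000, 0.1500, 0.1000)
After 2 steps: (0.3050, 0.2850, 0.2500, 0.1600)
P(in state 5 after 2 steps) = 0.1600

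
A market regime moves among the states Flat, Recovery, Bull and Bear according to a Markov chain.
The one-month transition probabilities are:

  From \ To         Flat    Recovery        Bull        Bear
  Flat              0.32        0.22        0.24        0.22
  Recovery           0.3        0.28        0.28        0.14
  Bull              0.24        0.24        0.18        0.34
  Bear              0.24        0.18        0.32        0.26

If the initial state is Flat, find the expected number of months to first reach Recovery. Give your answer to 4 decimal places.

4.6615

Let t(s) be the expected number of months to first reach Recovery from state s, with t(Recovery) = 0. Conditioning on the first month:
t(Flat) = 1 + 0.32·t(Flat) + 0.24·t(Bull) + 0.22·t(Bear)
t(Bull) = 1 + 0.24·t(Flat) + 0.18·t(Bull) + 0.34·t(Bear)
t(Bear) = 1 + 0.24·t(Flat) + 0.32·t(Bull) + 0.26·t(Bear)
Solving: t(Flat) = 4.6615, t(Bull) = 4.5949, t(Bear) = 4.8502.
Expected months from Flat to Recovery: 4.6615.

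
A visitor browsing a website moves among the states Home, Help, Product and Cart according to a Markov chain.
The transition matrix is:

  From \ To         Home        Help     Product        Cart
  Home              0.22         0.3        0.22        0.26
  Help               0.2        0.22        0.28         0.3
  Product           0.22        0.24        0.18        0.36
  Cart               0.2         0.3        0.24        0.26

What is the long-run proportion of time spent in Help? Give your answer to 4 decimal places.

0.2649

Let the stationary distribution be π with π = πP and π_1 + π_2 + π_3 + π_4 = 1.
π_1 = 0.22·π_1 + 0.2·π_2 + 0.22·π_3 + 0.2·π_4
π_2 = 0.3·π_1 + 0.22·π_2 + 0.24·π_3 + 0.3·π_4
π_3 = 0.22·π_1 + 0.28·π_2 + 0.18·π_3 + 0.24·π_4
Solving with the normalization constraint gives π = (0.2088, 0.2649, 0.2325, 0.2938).
So the stationary probability of Help is 0.2649.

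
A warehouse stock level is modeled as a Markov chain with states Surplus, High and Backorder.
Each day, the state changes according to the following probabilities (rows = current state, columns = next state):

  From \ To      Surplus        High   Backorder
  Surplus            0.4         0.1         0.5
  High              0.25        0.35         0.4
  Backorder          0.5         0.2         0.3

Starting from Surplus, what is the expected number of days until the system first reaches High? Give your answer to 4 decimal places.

7.0588

Let t(s) be the expected number of days to first reach High from state s, with t(High) = 0. Conditioning on the first day:
t(Surplus) = 1 + 0.4·t(Surplus) + 0.5·t(Backorder)
t(Backorder) = 1 + 0.5·t(Surplus) + 0.3·t(Backorder)
Solving: t(Surplus) = 7.0588, t(Backorder) = 6.4706.
Expected days from Surplus to High: 7.0588.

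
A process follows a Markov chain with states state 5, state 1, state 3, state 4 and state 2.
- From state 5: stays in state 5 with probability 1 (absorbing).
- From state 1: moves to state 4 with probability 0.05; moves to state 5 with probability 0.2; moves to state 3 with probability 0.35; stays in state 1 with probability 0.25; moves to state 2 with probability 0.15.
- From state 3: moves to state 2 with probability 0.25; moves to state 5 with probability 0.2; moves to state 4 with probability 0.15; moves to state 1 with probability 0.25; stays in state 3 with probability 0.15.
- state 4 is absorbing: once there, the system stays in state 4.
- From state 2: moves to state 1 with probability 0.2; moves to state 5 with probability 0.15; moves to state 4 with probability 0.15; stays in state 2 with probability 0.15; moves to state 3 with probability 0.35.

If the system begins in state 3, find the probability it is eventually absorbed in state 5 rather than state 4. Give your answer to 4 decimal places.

Let h(s) be the probability of absorption at state 5 starting from transient state s. Then h(state 5) = 1 and h(state 4) = 0. By first-step analysis:
h(state 1) = 0.2·1 + 0.25·h(state 1) + 0.35·h(state 3) + 0.05·0 + 0.15·h(state 2)
h(state 3) = 0.2·1 + 0.25·h(state 1) + 0.15·h(state 3) + 0.15·0 + 0.25·h(state 2)
h(state 2) = 0.15·1 + 0.2·h(state 1) + 0.35·h(state 3) + 0.15·0 + 0.15·h(state 2)
Solving: h(state 1) = 0.6631, h(state 3) = 0.6009, h(state 2) = 0.5799.
Starting from state 3, the probability is 0.6009.

0.6009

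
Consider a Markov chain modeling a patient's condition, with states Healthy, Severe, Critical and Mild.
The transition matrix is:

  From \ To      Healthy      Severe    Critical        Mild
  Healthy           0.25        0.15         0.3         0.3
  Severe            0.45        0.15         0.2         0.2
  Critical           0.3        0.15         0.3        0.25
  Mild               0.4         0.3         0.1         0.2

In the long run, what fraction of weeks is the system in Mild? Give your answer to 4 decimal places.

Let the stationary distribution be π with π = πP and π_1 + π_2 + π_3 + π_4 = 1.
π_1 = 0.25·π_1 + 0.45·π_2 + 0.3·π_3 + 0.4·π_4
π_2 = 0.15·π_1 + 0.15·π_2 + 0.15·π_3 + 0.3·π_4
π_3 = 0.3·π_1 + 0.2·π_2 + 0.3·π_3 + 0.1·π_4
Solving with the normalization constraint gives π = (0.3357, 0.1868, 0.2323, 0.2452).
So the stationary probability of Mild is 0.2452.

0.2452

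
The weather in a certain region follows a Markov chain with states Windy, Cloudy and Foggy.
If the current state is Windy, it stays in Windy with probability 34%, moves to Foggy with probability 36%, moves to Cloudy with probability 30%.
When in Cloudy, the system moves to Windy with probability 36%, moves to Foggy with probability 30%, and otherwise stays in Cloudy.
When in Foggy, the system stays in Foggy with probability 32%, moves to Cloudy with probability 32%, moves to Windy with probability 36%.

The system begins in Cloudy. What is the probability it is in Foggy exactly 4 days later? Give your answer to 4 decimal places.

0.3277

Propagate the distribution vector 4 days from Cloudy.
After 0 days: (0.0000, 1.0000, 0.0000)
After 1 day: (0.3600, 0.3400, 0.3000)
After 2 days: (0.3528, 0.3196, 0.3276)
After 3 days: (0.3529, 0.3193, 0.3277)
After 4 days: (0.3529, 0.3193, 0.3277)
P(in Foggy after 4 days) = 0.3277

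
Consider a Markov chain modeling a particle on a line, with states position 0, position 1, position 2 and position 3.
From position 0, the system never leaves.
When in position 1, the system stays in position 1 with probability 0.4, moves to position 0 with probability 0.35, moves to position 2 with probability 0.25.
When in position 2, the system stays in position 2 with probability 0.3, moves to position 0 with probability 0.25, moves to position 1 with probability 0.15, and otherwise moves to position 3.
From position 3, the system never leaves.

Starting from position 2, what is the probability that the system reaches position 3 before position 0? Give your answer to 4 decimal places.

Let h(s) be the probability of absorption at position 3 starting from transient state s. Then h(position 3) = 1 and h(position 0) = 0. By first-step analysis:
h(position 1) = 0.35·0 + 0.4·h(position 1) + 0.25·h(position 2)
h(position 2) = 0.25·0 + 0.15·h(position 1) + 0.3·h(position 2) + 0.3·1
Solving: h(position 1) = 0.1961, h(position 2) = 0.4706.
Starting from position 2, the probability is 0.4706.

0.4706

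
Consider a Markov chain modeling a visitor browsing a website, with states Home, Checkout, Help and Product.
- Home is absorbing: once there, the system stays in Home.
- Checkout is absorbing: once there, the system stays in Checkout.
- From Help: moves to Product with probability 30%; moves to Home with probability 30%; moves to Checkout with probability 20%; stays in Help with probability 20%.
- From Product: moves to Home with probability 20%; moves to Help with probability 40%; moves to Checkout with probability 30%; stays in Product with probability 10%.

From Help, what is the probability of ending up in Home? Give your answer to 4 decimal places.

0.5500

Let h(s) be the probability of absorption at Home starting from transient state s. Then h(Home) = 1 and h(Checkout) = 0. By first-step analysis:
h(Help) = 0.3·1 + 0.2·0 + 0.2·h(Help) + 0.3·h(Product)
h(Product) = 0.2·1 + 0.3·0 + 0.4·h(Help) + 0.1·h(Product)
Solving: h(Help) = 0.5500, h(Product) = 0.4667.
Starting from Help, the probability is 0.5500.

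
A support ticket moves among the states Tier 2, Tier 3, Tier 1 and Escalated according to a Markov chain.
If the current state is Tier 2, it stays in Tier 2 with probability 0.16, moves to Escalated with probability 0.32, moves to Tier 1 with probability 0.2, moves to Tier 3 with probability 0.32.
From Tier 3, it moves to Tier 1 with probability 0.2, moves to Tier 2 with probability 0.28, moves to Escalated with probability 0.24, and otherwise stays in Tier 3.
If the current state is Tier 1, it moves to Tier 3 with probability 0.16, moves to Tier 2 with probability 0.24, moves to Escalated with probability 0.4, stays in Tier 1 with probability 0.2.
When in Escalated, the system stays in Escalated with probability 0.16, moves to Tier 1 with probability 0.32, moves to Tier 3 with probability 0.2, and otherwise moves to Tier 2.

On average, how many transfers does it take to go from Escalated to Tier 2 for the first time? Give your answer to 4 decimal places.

3.4403

Let t(s) be the expected number of transfers to first reach Tier 2 from state s, with t(Tier 2) = 0. Conditioning on the first transfer:
t(Tier 3) = 1 + 0.28·t(Tier 3) + 0.2·t(Tier 1) + 0.24·t(Escalated)
t(Tier 1) = 1 + 0.16·t(Tier 3) + 0.2·t(Tier 1) + 0.4·t(Escalated)
t(Escalated) = 1 + 0.2·t(Tier 3) + 0.32·t(Tier 1) + 0.16·t(Escalated)
Solving: t(Tier 3) = 3.5584, t(Tier 1) = 3.6818, t(Escalated) = 3.4403.
Expected transfers from Escalated to Tier 2: 3.4403.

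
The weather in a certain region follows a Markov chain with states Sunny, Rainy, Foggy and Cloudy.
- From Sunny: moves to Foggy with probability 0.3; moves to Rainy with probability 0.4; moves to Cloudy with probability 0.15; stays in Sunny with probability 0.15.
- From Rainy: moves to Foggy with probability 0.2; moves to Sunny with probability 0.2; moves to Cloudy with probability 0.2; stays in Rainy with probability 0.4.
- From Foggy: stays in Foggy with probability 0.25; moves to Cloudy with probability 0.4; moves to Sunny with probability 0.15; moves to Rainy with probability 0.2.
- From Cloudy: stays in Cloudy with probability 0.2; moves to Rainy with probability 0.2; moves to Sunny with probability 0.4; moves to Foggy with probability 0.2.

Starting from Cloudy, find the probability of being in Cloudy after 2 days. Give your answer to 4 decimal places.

0.2200

Propagate the distribution vector 2 days from Cloudy.
After 0 days: (0.0000, 0.0000, 0.0000, 1.0000)
After 1 day: (0.4000, 0.2000, 0.2000, 0.2000)
After 2 days: (0.2100, 0.3200, 0.2500, 0.2200)
P(in Cloudy after 2 days) = 0.2200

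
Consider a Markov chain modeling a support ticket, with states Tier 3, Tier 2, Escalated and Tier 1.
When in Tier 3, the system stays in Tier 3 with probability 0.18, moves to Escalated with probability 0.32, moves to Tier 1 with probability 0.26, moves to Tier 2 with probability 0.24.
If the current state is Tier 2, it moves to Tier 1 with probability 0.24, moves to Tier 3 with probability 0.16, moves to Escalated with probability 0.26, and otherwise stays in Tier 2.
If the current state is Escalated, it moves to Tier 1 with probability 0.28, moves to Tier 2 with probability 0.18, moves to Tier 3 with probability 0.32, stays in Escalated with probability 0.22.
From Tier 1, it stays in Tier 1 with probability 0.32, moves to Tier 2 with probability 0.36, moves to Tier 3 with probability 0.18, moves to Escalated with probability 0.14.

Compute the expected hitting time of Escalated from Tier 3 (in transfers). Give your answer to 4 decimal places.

3.9493

Let t(s) be the expected number of transfers to first reach Escalated from state s, with t(Escalated) = 0. Conditioning on the first transfer:
t(Tier 3) = 1 + 0.18·t(Tier 3) + 0.24·t(Tier 2) + 0.26·t(Tier 1)
t(Tier 2) = 1 + 0.16·t(Tier 3) + 0.34·t(Tier 2) + 0.24·t(Tier 1)
t(Tier 1) = 1 + 0.18·t(Tier 3) + 0.36·t(Tier 2) + 0.32·t(Tier 1)
Solving: t(Tier 3) = 3.9493, t(Tier 2) = 4.1951, t(Tier 1) = 4.7369.
Expected transfers from Tier 3 to Escalated: 3.9493.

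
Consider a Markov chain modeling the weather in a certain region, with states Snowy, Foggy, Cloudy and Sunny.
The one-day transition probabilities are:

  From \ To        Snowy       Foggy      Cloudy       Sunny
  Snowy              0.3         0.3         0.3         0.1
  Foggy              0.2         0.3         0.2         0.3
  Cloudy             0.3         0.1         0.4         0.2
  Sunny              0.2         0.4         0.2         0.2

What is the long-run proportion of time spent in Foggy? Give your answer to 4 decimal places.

0.2638

Let the stationary distribution be π with π = πP and π_1 + π_2 + π_3 + π_4 = 1.
π_1 = 0.3·π_1 + 0.2·π_2 + 0.3·π_3 + 0.2·π_4
π_2 = 0.3·π_1 + 0.3·π_2 + 0.1·π_3 + 0.4·π_4
π_3 = 0.3·π_1 + 0.2·π_2 + 0.4·π_3 + 0.2·π_4
Solving with the normalization constraint gives π = (0.2535, 0.2638, 0.2817, 0.2010).
So the stationary probability of Foggy is 0.2638.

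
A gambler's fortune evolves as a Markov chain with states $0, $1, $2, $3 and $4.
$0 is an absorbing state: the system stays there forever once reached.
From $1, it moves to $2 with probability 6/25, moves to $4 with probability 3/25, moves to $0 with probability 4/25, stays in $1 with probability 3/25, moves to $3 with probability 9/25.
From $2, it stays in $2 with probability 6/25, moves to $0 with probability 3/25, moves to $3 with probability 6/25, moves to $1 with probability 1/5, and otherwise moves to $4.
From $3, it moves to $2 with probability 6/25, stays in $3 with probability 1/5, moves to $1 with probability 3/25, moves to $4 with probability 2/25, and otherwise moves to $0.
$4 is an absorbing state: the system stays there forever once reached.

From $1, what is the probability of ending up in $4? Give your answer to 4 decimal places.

Let h(s) be the probability of absorption at $4 starting from transient state s. Then h($4) = 1 and h($0) = 0. By first-step analysis:
h($1) = 0.16·0 + 0.12·h($1) + 0.24·h($2) + 0.36·h($3) + 0.12·1
h($2) = 0.12·0 + 0.2·h($1) + 0.24·h($2) + 0.24·h($3) + 0.2·1
h($3) = 0.36·0 + 0.12·h($1) + 0.24·h($2) + 0.2·h($3) + 0.08·1
Solving: h($1) = 0.3811, h($2) = 0.4563, h($3) = 0.2941.
Starting from $1, the probability is 0.3811.

0.3811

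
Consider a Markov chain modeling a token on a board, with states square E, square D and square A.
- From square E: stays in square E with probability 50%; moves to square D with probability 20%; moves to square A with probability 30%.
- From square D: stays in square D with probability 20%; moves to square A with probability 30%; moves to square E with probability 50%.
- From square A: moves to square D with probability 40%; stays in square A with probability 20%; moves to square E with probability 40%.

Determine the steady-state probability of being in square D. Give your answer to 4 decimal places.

0.2545

Let the stationary distribution be π with π = πP and π_1 + π_2 + π_3 = 1.
π_1 = 0.5·π_1 + 0.5·π_2 + 0.4·π_3
π_2 = 0.2·π_1 + 0.2·π_2 + 0.4·π_3
Solving with the normalization constraint gives π = (0.4727, 0.2545, 0.2727).
So the stationary probability of square D is 0.2545.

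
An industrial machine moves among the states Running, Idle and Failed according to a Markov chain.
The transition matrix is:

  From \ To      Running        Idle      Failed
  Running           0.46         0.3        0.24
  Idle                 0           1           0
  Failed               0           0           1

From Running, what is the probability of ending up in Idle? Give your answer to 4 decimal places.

Let h(s) be the probability of absorption at Idle starting from transient state s. Then h(Idle) = 1 and h(Failed) = 0. By first-step analysis:
h(Running) = 0.46·h(Running) + 0.3·1 + 0.24·0
Solving: h(Running) = 0.5556.
Starting from Running, the probability is 0.5556.

0.5556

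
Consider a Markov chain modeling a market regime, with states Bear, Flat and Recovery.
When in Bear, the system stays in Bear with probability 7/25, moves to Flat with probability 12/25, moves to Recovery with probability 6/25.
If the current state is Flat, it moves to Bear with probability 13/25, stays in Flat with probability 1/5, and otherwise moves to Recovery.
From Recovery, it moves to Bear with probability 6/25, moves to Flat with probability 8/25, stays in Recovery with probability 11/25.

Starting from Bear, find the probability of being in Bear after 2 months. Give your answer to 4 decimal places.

Sum over the intermediate state after 1 month:
P = P(Bear→Bear)·P(Bear→Bear) + P(Bear→Flat)·P(Flat→Bear) + P(Bear→Recovery)·P(Recovery→Bear)
  = 0.28×0.28 + 0.48×0.52 + 0.24×0.24
  = 0.0784 + 0.2496 + 0.0576 = 0.3856

0.3856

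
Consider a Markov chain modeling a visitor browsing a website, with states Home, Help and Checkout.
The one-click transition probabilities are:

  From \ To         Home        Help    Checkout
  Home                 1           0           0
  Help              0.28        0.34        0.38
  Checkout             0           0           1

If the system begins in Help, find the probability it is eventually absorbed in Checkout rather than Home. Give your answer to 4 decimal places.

0.5758

Let h(s) be the probability of absorption at Checkout starting from transient state s. Then h(Checkout) = 1 and h(Home) = 0. By first-step analysis:
h(Help) = 0.28·0 + 0.34·h(Help) + 0.38·1
Solving: h(Help) = 0.5758.
Starting from Help, the probability is 0.5758.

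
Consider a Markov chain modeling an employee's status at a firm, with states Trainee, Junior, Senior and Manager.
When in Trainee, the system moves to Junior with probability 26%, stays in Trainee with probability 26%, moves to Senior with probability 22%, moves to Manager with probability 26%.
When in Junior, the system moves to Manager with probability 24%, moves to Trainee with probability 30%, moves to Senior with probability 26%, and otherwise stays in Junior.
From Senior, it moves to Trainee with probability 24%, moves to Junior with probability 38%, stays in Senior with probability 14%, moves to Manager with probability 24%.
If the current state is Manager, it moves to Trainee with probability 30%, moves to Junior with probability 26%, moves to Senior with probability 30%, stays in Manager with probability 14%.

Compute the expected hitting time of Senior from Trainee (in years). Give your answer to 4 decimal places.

Let t(s) be the expected number of years to first reach Senior from state s, with t(Senior) = 0. Conditioning on the first year:
t(Trainee) = 1 + 0.26·t(Trainee) + 0.26·t(Junior) + 0.26·t(Manager)
t(Junior) = 1 + 0.3·t(Trainee) + 0.2·t(Junior) + 0.24·t(Manager)
t(Manager) = 1 + 0.3·t(Trainee) + 0.26·t(Junior) + 0.14·t(Manager)
Solving: t(Trainee) = 4.0317, t(Junior) = 3.8850, t(Manager) = 3.7438.
Expected years from Trainee to Senior: 4.0317.

4.0317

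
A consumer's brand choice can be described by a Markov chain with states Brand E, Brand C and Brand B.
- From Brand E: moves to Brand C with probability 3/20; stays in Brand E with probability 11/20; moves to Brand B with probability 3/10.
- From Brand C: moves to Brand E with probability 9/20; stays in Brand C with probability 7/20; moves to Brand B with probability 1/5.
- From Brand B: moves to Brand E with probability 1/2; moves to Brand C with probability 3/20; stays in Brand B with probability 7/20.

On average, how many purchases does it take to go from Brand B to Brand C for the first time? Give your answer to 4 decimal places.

6.6667

Let t(s) be the expected number of purchases to first reach Brand C from state s, with t(Brand C) = 0. Conditioning on the first purchase:
t(Brand E) = 1 + 0.55·t(Brand E) + 0.3·t(Brand B)
t(Brand B) = 1 + 0.5·t(Brand E) + 0.35·t(Brand B)
Solving: t(Brand E) = 6.6667, t(Brand B) = 6.6667.
Expected purchases from Brand B to Brand C: 6.6667.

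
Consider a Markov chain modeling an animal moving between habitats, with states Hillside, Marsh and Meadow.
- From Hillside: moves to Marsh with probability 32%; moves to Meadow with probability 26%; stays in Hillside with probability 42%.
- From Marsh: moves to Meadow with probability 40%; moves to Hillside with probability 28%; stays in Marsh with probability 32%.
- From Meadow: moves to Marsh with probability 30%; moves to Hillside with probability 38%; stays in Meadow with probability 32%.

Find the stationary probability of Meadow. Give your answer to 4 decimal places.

Let the stationary distribution be π with π = πP and π_1 + π_2 + π_3 = 1.
π_1 = 0.42·π_1 + 0.28·π_2 + 0.38·π_3
π_2 = 0.32·π_1 + 0.32·π_2 + 0.3·π_3
Solving with the normalization constraint gives π = (0.3632, 0.3135, 0.3233).
So the stationary probability of Meadow is 0.3233.

0.3233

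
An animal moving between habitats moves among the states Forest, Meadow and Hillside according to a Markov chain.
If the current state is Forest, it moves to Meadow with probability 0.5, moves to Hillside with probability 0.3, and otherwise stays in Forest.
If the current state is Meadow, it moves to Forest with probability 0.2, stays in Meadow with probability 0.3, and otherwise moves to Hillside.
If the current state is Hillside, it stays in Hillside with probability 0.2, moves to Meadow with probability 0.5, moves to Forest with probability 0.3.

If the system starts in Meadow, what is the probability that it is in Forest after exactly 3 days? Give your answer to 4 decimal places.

0.2310

Propagate the distribution vector 3 days from Meadow.
After 0 days: (0.0000, 1.0000, 0.0000)
After 1 day: (0.2000, 0.3000, 0.5000)
After 2 days: (0.2500, 0.4400, 0.3100)
After 3 days: (0.2310, 0.4120, 0.3570)
P(in Forest after 3 days) = 0.2310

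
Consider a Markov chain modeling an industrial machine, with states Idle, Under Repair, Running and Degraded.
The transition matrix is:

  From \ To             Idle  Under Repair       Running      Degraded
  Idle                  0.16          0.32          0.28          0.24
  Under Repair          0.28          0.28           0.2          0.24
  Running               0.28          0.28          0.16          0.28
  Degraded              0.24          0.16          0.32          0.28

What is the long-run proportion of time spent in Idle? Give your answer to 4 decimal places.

Let the stationary distribution be π with π = πP and π_1 + π_2 + π_3 + π_4 = 1.
π_1 = 0.16·π_1 + 0.28·π_2 + 0.28·π_3 + 0.24·π_4
π_2 = 0.32·π_1 + 0.28·π_2 + 0.28·π_3 + 0.16·π_4
π_3 = 0.28·π_1 + 0.2·π_2 + 0.16·π_3 + 0.32·π_4
Solving with the normalization constraint gives π = (0.2407, 0.2584, 0.2408, 0.2600).
So the stationary probability of Idle is 0.2407.

0.2407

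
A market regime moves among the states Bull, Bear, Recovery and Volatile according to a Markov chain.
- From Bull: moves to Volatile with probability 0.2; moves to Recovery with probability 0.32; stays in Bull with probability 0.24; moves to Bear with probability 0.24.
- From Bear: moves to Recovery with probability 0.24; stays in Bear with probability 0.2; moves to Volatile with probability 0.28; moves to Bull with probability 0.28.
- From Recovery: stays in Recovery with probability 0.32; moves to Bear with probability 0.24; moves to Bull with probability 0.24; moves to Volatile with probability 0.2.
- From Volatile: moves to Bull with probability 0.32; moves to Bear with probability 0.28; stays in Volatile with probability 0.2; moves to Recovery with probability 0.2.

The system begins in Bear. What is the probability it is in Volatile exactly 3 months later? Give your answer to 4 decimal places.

Propagate the distribution vector 3 months from Bear.
After 0 months: (0.0000, 1.0000, 0.0000, 0.0000)
After 1 month: (0.2800, 0.2000, 0.2400, 0.2800)
After 2 months: (0.2704, 0.2432, 0.2704, 0.2160)
After 3 months: (0.2670, 0.2389, 0.2746, 0.2195)
P(in Volatile after 3 months) = 0.2195

0.2195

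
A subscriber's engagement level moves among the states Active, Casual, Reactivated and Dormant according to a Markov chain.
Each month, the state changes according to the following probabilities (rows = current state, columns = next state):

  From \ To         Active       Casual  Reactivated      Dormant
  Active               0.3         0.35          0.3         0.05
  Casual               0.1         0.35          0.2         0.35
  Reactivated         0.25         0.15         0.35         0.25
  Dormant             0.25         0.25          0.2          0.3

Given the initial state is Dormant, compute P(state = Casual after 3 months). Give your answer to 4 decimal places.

Propagate the distribution vector 3 months from Dormant.
After 0 months: (0.0000, 0.0000, 0.0000, 1.0000)
After 1 month: (0.2500, 0.2500, 0.2000, 0.3000)
After 2 months: (0.2250, 0.2800, 0.2550, 0.2400)
After 3 months: (0.2193, 0.2750, 0.2608, 0.2450)
P(in Casual after 3 months) = 0.2750

0.2750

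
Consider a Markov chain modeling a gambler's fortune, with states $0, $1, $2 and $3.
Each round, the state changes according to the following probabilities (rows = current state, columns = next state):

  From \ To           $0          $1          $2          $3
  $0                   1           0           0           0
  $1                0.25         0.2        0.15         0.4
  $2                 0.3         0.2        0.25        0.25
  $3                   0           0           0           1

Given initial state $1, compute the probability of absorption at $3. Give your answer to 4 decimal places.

Let h(s) be the probability of absorption at $3 starting from transient state s. Then h($3) = 1 and h($0) = 0. By first-step analysis:
h($1) = 0.25·0 + 0.2·h($1) + 0.15·h($2) + 0.4·1
h($2) = 0.3·0 + 0.2·h($1) + 0.25·h($2) + 0.25·1
Solving: h($1) = 0.5921, h($2) = 0.4912.
Starting from $1, the probability is 0.5921.

0.5921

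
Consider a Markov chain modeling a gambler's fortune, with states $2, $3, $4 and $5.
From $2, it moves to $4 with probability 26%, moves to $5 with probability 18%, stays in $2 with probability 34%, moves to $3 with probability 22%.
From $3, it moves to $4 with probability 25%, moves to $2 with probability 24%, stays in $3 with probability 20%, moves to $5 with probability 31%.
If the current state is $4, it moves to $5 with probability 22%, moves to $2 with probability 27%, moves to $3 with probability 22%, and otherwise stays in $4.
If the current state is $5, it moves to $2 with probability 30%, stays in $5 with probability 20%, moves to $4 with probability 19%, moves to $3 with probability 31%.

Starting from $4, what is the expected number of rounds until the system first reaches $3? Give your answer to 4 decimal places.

Let t(s) be the expected number of rounds to first reach $3 from state s, with t($3) = 0. Conditioning on the first round:
t($2) = 1 + 0.34·t($2) + 0.26·t($4) + 0.18·t($5)
t($4) = 1 + 0.27·t($2) + 0.29·t($4) + 0.22·t($5)
t($5) = 1 + 0.3·t($2) + 0.19·t($4) + 0.2·t($5)
Solving: t($2) = 4.2112, t($4) = 4.1953, t($5) = 3.8256.
Expected rounds from $4 to $3: 4.1953.

4.1953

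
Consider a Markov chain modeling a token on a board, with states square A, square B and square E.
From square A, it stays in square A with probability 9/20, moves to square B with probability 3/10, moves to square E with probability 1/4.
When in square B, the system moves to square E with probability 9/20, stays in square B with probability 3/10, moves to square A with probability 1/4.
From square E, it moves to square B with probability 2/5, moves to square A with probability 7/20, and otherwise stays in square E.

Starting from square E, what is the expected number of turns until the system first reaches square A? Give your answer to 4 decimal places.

3.1884

Let t(s) be the expected number of turns to first reach square A from state s, with t(square A) = 0. Conditioning on the first turn:
t(square B) = 1 + 0.3·t(square B) + 0.45·t(square E)
t(square E) = 1 + 0.4·t(square B) + 0.25·t(square E)
Solving: t(square B) = 3.4783, t(square E) = 3.1884.
Expected turns from square E to square A: 3.1884.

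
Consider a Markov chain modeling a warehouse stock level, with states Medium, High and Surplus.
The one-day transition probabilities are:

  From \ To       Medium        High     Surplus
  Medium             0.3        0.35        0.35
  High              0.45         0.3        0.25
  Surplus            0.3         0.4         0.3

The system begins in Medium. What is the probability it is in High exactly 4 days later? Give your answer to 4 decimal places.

Propagate the distribution vector 4 days from Medium.
After 0 days: (1.0000, 0.0000, 0.0000)
After 1 day: (0.3000, 0.3500, 0.3500)
After 2 days: (0.3525, 0.3500, 0.2975)
After 3 days: (0.3525, 0.3474, 0.3001)
After 4 days: (0.3521, 0.3476, 0.3003)
P(in High after 4 days) = 0.3476

0.3476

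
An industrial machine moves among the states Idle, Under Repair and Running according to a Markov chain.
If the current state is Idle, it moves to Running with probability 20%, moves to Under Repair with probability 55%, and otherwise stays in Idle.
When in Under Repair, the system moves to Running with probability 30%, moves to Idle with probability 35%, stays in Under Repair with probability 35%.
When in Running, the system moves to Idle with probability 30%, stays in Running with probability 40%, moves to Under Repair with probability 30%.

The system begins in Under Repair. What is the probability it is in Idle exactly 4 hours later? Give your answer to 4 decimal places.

0.3045

Propagate the distribution vector 4 hours from Under Repair.
After 0 hours: (0.0000, 1.0000, 0.0000)
After 1 hour: (0.3500, 0.3500, 0.3000)
After 2 hours: (0.3000, 0.4050, 0.2950)
After 3 hours: (0.3053, 0.3953, 0.2995)
After 4 hours: (0.3045, 0.3961, 0.2994)
P(in Idle after 4 hours) = 0.3045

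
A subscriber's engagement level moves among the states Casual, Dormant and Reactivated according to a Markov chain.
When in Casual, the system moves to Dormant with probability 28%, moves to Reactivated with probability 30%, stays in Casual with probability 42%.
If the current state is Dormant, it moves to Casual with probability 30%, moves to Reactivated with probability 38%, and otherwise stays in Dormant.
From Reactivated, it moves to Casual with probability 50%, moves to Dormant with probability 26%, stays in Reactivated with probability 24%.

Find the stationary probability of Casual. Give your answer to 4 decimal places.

Let the stationary distribution be π with π = πP and π_1 + π_2 + π_3 = 1.
π_1 = 0.42·π_1 + 0.3·π_2 + 0.5·π_3
π_2 = 0.28·π_1 + 0.32·π_2 + 0.26·π_3
Solving with the normalization constraint gives π = (0.4101, 0.2853, 0.3046).
So the stationary probability of Casual is 0.4101.

0.4101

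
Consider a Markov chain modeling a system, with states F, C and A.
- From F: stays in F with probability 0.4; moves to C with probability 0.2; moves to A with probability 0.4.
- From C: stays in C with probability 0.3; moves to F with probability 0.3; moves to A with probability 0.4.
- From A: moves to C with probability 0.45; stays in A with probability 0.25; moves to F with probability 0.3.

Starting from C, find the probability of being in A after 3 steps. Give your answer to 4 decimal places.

Propagate the distribution vector 3 steps from C.
After 0 steps: (0.0000, 1.0000, 0.0000)
After 1 step: (0.3000, 0.3000, 0.4000)
After 2 steps: (0.3300, 0.3300, 0.3400)
After 3 steps: (0.3330, 0.3180, 0.3490)
P(in A after 3 steps) = 0.3490

0.3490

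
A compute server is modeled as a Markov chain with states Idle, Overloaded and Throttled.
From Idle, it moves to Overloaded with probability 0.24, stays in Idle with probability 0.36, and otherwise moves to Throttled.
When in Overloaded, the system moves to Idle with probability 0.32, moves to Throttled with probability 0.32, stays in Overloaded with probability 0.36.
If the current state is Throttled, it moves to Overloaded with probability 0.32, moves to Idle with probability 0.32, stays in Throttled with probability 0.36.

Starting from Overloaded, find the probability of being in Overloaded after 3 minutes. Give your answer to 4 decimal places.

Propagate the distribution vector 3 minutes from Overloaded.
After 0 minutes: (0.0000, 1.0000, 0.0000)
After 1 minute: (0.3200, 0.3600, 0.3200)
After 2 minutes: (0.3328, 0.3088, 0.3584)
After 3 minutes: (0.3333, 0.3057, 0.3610)
P(in Overloaded after 3 minutes) = 0.3057

0.3057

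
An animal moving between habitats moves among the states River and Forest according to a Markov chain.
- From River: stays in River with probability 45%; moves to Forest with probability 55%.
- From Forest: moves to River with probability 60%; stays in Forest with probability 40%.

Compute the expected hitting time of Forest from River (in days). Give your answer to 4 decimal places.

1.8182

Let t(s) be the expected number of days to first reach Forest from state s, with t(Forest) = 0. Conditioning on the first day:
t(River) = 1 + 0.45·t(River)
Solving: t(River) = 1.8182.
Expected days from River to Forest: 1.8182.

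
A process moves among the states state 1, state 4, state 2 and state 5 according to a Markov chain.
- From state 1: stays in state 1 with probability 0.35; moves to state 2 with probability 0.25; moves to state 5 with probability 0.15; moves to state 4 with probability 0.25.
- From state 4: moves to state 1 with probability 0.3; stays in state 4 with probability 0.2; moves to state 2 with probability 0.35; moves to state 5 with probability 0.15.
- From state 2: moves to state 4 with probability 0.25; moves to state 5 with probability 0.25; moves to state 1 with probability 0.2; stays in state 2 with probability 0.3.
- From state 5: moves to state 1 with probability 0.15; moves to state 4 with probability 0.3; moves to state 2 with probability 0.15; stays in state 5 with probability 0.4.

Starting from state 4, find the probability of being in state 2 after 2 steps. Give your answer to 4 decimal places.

0.2725

Propagate the distribution vector 2 steps from state 4.
After 0 steps: (0.0000, 1.0000, 0.0000, 0.0000)
After 1 step: (0.3000, 0.2000, 0.3500, 0.1500)
After 2 steps: (0.2575, 0.2475, 0.2725, 0.2225)
P(in state 2 after 2 steps) = 0.2725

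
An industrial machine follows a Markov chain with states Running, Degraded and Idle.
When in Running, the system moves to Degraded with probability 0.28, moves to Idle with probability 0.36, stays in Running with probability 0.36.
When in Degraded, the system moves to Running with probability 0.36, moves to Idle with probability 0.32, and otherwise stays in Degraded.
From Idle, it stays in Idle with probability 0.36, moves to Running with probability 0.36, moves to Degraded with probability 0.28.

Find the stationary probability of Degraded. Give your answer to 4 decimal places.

Let the stationary distribution be π with π = πP and π_1 + π_2 + π_3 = 1.
π_1 = 0.36·π_1 + 0.36·π_2 + 0.36·π_3
π_2 = 0.28·π_1 + 0.32·π_2 + 0.28·π_3
Solving with the normalization constraint gives π = (0.3600, 0.2917, 0.3483).
So the stationary probability of Degraded is 0.2917.

0.2917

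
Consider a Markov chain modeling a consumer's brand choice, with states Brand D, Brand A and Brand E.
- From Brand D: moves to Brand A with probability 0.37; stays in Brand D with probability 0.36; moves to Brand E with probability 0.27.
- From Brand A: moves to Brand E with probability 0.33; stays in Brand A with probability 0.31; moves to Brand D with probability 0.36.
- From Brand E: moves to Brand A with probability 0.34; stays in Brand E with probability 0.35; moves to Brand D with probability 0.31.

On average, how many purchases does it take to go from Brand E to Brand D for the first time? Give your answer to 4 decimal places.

Let t(s) be the expected number of purchases to first reach Brand D from state s, with t(Brand D) = 0. Conditioning on the first purchase:
t(Brand A) = 1 + 0.31·t(Brand A) + 0.33·t(Brand E)
t(Brand E) = 1 + 0.34·t(Brand A) + 0.35·t(Brand E)
Solving: t(Brand A) = 2.9141, t(Brand E) = 3.0627.
Expected purchases from Brand E to Brand D: 3.0627.

3.0627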